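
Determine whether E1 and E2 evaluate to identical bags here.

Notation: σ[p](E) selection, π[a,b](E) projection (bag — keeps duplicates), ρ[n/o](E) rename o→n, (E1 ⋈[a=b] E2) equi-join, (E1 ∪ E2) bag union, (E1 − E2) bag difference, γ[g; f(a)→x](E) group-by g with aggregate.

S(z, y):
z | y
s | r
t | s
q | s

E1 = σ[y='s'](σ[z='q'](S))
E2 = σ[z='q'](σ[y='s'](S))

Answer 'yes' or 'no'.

E1 per-node cardinality:
  S → 3
  σ[z='q'](S) → 1
  σ[y='s'](σ[z='q'](S)) → 1
E2 per-node cardinality:
  S → 3
  σ[y='s'](S) → 2
  σ[z='q'](σ[y='s'](S)) → 1

E1 and E2 produce the same multiset:
z | y
q | s

yes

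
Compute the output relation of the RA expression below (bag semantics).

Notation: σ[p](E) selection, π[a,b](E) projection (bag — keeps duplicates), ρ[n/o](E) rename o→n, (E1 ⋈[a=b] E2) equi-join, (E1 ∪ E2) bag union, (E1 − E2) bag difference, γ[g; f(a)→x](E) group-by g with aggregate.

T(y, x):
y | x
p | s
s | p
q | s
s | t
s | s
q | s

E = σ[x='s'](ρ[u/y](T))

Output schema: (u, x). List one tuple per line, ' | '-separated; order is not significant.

Subexpression sizes:
  T → 6
  ρ[u/y](T) → 6
  σ[x='s'](ρ[u/y](T)) → 4

== RESULT ==
u | x
p | s
q | s
q | s
s | s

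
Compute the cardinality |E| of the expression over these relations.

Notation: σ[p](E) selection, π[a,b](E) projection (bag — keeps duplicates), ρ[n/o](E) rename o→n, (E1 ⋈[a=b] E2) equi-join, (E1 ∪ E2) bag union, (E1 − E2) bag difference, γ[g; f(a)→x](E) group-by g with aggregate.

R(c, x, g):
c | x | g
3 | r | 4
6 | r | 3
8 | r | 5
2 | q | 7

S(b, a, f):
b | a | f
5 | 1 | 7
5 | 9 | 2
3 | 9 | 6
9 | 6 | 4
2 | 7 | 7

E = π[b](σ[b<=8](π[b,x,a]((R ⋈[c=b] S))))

Per-node cardinality:
  R → 4
  S → 5
  (R ⋈[c=b] S) → 2
  π[b,x,a]((R ⋈[c=b] S)) → 2
  σ[b<=8](π[b,x,a]((R ⋈[c=b] S))) → 2
  π[b](σ[b<=8](π[b,x,a]((R ⋈[c=b] S)))) → 2

|E| = 2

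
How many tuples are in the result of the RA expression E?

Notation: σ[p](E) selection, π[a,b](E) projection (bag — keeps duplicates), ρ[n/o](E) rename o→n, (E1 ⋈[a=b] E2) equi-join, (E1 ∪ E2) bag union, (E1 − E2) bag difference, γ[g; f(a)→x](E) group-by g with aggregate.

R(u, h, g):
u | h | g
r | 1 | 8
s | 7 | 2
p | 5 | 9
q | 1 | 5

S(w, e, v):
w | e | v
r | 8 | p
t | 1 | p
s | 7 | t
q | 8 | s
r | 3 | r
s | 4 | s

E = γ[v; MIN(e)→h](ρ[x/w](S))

Per-node cardinality:
  S → 6
  ρ[x/w](S) → 6
  γ[v; MIN(e)→h](ρ[x/w](S)) → 4

|E| = 4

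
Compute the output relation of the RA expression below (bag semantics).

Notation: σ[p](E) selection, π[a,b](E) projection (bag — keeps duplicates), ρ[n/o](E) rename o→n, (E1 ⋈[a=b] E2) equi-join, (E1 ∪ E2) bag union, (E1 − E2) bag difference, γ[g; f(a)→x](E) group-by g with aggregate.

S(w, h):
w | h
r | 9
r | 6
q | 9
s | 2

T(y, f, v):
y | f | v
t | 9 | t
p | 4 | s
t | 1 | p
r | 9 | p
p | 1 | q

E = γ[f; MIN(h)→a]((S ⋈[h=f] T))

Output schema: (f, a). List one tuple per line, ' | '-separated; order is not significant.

Per-node cardinality:
  S → 4
  T → 5
  (S ⋈[h=f] T) → 4
  γ[f; MIN(h)→a]((S ⋈[h=f] T)) → 1

== RESULT ==
f | a
9 | 9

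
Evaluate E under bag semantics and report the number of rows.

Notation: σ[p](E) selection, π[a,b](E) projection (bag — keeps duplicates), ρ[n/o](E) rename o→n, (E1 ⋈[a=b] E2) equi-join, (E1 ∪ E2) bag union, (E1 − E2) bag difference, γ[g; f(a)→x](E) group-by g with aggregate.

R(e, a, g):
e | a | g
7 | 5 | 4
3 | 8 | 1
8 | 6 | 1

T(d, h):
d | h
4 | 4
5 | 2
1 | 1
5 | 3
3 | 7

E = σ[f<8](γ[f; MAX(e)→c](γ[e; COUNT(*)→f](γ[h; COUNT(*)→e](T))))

Row counts bottom-up:
  T → 5
  γ[h; COUNT(*)→e](T) → 5
  γ[e; COUNT(*)→f](γ[h; COUNT(*)→e](T)) → 1
  γ[f; MAX(e)→c](γ[e; COUNT(*)→f](γ[h; COUNT(*)→e](T))) → 1
  σ[f<8](γ[f; MAX(e)→c](γ[e; COUNT(*)→f](γ[h; COUNT(*)→e](T)))) → 1

|E| = 1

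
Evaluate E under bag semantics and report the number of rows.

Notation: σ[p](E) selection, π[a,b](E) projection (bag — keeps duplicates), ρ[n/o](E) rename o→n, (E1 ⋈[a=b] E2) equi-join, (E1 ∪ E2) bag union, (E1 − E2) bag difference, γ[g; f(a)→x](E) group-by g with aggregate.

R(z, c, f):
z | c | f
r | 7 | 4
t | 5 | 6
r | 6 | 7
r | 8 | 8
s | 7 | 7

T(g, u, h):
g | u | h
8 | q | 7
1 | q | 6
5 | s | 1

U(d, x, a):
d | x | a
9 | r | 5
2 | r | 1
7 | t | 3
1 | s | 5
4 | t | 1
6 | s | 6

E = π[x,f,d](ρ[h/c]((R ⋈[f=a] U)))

Subexpression sizes:
  R → 5
  U → 6
  (R ⋈[f=a] U) → 1
  ρ[h/c]((R ⋈[f=a] U)) → 1
  π[x,f,d](ρ[h/c]((R ⋈[f=a] U))) → 1

|E| = 1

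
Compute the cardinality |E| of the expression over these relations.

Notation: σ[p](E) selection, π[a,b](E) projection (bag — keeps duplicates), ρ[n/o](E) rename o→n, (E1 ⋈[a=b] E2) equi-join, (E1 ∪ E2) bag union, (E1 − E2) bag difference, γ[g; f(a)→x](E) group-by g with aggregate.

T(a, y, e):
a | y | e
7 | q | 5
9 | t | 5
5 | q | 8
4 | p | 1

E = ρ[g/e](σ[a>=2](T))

Per-node cardinality:
  T → 4
  σ[a>=2](T) → 4
  ρ[g/e](σ[a>=2](T)) → 4

|E| = 4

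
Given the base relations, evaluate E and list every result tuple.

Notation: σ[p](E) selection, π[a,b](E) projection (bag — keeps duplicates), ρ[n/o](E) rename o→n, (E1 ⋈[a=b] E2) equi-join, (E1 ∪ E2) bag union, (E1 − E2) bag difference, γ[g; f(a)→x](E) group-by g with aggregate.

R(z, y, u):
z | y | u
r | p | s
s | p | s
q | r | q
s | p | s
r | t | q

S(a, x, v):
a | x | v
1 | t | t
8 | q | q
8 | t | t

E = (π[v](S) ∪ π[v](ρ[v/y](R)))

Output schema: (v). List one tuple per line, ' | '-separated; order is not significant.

Row counts bottom-up:
  S → 3
  π[v](S) → 3
  R → 5
  ρ[v/y](R) → 5
  π[v](ρ[v/y](R)) → 5
  (π[v](S) ∪ π[v](ρ[v/y](R))) → 8

== RESULT ==
v
p
p
p
q
r
t
t
t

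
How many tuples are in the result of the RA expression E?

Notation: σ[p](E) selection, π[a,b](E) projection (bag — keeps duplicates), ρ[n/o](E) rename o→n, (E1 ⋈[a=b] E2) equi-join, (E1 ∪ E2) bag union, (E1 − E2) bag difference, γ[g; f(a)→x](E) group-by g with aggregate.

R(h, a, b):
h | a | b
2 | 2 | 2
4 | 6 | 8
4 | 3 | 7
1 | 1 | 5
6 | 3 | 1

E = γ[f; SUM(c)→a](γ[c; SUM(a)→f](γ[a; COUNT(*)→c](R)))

Row counts bottom-up:
  R → 5
  γ[a; COUNT(*)→c](R) → 4
  γ[c; SUM(a)→f](γ[a; COUNT(*)→c](R)) → 2
  γ[f; SUM(c)→a](γ[c; SUM(a)→f](γ[a; COUNT(*)→c](R))) → 2

|E| = 2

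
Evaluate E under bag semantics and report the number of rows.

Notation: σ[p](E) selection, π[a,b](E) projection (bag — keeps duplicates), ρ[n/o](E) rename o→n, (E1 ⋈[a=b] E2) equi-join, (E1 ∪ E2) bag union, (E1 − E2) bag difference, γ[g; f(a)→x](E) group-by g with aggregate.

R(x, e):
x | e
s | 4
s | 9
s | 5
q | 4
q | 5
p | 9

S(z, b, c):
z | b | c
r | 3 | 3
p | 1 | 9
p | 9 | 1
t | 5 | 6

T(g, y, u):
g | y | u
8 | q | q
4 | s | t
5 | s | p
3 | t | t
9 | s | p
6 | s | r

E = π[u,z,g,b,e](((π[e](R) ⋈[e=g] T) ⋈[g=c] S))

Stepwise |·|:
  R → 6
  π[e](R) → 6
  T → 6
  (π[e](R) ⋈[e=g] T) → 6
  S → 4
  ((π[e](R) ⋈[e=g] T) ⋈[g=c] S) → 2
  π[u,z,g,b,e](((π[e](R) ⋈[e=g] T) ⋈[g=c] S)) → 2

|E| = 2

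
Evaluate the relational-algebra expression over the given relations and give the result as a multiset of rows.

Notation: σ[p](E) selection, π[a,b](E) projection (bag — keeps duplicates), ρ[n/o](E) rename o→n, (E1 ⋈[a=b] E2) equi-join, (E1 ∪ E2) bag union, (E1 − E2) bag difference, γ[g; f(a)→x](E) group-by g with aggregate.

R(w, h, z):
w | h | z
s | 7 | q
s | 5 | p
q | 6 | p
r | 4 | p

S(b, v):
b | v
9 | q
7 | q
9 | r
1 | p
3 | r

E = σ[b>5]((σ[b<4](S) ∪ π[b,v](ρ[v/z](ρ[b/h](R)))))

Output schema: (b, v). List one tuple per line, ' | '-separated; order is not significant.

Row counts bottom-up:
  S → 5
  σ[b<4](S) → 2
  R → 4
  ρ[b/h](R) → 4
  ρ[v/z](ρ[b/h](R)) → 4
  π[b,v](ρ[v/z](ρ[b/h](R))) → 4
  (σ[b<4](S) ∪ π[b,v](ρ[v/z](ρ[b/h](R)))) → 6
  σ[b>5]((σ[b<4](S) ∪ π[b,v](ρ[v/z](ρ[b/h](R))))) → 2

== RESULT ==
b | v
6 | p
7 | q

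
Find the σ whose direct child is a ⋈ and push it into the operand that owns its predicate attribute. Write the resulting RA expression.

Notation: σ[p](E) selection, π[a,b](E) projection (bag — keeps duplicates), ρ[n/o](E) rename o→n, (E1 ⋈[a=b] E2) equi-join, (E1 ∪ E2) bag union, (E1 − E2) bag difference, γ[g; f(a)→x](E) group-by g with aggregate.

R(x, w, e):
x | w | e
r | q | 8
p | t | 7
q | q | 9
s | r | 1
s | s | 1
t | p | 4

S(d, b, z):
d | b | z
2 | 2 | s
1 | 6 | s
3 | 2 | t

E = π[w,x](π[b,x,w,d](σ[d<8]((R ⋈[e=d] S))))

σ filters on d, owned by the right side.
E' = π[w,x](π[b,x,w,d]((R ⋈[e=d] σ[d<8](S))))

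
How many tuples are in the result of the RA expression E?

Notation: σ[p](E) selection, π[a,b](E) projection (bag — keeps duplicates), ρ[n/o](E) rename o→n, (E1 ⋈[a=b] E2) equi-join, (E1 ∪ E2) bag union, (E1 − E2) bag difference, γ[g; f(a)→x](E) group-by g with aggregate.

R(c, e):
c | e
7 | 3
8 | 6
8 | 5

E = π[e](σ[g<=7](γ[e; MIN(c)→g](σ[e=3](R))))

Row counts bottom-up:
  R → 3
  σ[e=3](R) → 1
  γ[e; MIN(c)→g](σ[e=3](R)) → 1
  σ[g<=7](γ[e; MIN(c)→g](σ[e=3](R))) → 1
  π[e](σ[g<=7](γ[e; MIN(c)→g](σ[e=3](R)))) → 1

|E| = 1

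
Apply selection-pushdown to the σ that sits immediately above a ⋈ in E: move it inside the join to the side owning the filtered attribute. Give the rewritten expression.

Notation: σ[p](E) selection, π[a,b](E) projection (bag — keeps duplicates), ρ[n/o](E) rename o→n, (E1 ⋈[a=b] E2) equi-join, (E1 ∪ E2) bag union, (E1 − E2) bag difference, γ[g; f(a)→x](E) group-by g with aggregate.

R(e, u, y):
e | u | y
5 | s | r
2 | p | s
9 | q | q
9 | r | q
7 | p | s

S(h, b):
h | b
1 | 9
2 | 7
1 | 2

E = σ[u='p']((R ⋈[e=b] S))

σ filters on u, owned by the left side.
E' = (σ[u='p'](R) ⋈[e=b] S)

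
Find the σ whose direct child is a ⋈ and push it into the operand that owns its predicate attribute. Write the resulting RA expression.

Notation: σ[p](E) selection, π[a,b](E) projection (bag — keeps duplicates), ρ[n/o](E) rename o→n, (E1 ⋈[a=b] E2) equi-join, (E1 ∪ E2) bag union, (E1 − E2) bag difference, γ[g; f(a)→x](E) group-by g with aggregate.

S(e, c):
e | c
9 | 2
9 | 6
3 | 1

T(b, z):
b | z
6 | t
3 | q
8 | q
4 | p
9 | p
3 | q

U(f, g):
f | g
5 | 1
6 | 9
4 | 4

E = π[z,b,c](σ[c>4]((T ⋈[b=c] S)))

σ filters on c, owned by the right side.
E' = π[z,b,c]((T ⋈[b=c] σ[c>4](S)))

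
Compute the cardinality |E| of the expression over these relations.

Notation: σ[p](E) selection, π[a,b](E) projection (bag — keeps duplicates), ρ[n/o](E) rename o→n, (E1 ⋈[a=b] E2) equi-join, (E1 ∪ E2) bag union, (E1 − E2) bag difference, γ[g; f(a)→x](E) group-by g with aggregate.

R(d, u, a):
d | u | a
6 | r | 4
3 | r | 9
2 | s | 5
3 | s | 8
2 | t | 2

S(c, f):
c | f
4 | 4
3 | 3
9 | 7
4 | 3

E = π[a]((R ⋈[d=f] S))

Row counts bottom-up:
  R → 5
  S → 4
  (R ⋈[d=f] S) → 4
  π[a]((R ⋈[d=f] S)) → 4

|E| = 4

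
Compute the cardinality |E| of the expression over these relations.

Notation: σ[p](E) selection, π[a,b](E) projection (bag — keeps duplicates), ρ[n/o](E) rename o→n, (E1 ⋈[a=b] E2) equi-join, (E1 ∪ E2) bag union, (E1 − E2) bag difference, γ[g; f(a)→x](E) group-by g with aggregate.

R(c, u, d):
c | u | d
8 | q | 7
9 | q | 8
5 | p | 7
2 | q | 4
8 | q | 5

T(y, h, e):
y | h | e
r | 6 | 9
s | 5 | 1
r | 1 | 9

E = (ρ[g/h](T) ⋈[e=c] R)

Stepwise |·|:
  T → 3
  ρ[g/h](T) → 3
  R → 5
  (ρ[g/h](T) ⋈[e=c] R) → 2

|E| = 2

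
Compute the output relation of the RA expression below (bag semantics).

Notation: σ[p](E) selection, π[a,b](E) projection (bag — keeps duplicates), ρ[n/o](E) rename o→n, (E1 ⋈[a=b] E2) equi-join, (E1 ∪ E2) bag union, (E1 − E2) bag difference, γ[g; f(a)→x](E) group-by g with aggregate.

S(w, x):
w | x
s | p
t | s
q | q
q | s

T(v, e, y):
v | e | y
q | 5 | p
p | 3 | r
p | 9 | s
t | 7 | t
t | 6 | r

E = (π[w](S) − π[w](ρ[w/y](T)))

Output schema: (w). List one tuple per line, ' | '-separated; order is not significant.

Stepwise |·|:
  S → 4
  π[w](S) → 4
  T → 5
  ρ[w/y](T) → 5
  π[w](ρ[w/y](T)) → 5
  (π[w](S) − π[w](ρ[w/y](T))) → 2

== RESULT ==
w
q
q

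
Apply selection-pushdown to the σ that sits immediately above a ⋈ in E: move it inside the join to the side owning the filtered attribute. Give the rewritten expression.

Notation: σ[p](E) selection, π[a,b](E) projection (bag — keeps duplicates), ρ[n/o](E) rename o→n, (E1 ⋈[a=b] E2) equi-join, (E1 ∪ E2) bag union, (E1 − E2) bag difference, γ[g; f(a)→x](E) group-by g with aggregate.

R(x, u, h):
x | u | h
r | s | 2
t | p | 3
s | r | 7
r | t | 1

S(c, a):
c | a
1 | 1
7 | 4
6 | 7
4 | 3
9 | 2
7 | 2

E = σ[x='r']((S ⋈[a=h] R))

σ filters on x, owned by the right side.
E' = (S ⋈[a=h] σ[x='r'](R))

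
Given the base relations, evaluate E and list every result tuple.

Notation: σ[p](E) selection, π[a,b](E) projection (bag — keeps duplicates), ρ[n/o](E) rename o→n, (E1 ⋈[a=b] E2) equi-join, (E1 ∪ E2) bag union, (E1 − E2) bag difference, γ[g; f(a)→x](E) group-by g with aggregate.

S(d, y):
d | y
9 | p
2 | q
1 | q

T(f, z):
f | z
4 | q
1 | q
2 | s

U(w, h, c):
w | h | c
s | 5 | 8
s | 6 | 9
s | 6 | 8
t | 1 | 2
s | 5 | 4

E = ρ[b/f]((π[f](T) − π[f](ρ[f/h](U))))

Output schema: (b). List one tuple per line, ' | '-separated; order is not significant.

Subexpression sizes:
  T → 3
  π[f](T) → 3
  U → 5
  ρ[f/h](U) → 5
  π[f](ρ[f/h](U)) → 5
  (π[f](T) − π[f](ρ[f/h](U))) → 2
  ρ[b/f]((π[f](T) − π[f](ρ[f/h](U)))) → 2

== RESULT ==
b
2
4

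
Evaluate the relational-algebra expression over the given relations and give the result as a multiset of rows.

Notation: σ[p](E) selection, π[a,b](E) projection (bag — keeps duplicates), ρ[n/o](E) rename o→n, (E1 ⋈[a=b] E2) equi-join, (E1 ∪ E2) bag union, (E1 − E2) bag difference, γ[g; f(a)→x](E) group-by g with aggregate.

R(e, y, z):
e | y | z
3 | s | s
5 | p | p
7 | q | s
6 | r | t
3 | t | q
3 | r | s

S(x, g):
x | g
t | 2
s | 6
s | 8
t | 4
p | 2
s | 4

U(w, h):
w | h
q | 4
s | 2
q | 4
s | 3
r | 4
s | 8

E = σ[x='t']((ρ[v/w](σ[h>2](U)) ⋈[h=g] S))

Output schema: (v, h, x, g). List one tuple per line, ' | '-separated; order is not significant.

Row counts bottom-up:
  U → 6
  σ[h>2](U) → 5
  ρ[v/w](σ[h>2](U)) → 5
  S → 6
  (ρ[v/w](σ[h>2](U)) ⋈[h=g] S) → 7
  σ[x='t']((ρ[v/w](σ[h>2](U)) ⋈[h=g] S)) → 3

== RESULT ==
v | h | x | g
q | 4 | t | 4
q | 4 | t | 4
r | 4 | t | 4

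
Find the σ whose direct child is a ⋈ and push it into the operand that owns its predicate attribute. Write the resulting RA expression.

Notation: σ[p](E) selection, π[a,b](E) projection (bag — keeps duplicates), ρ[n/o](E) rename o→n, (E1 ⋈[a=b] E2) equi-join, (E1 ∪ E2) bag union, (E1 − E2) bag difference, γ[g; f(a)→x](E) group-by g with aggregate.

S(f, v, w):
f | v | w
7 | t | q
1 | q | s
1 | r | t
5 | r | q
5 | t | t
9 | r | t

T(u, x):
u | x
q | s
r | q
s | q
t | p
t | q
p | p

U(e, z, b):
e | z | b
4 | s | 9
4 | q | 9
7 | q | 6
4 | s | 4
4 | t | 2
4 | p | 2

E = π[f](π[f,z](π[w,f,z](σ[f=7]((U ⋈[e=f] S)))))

σ filters on f, owned by the right side.
E' = π[f](π[f,z](π[w,f,z]((U ⋈[e=f] σ[f=7](S)))))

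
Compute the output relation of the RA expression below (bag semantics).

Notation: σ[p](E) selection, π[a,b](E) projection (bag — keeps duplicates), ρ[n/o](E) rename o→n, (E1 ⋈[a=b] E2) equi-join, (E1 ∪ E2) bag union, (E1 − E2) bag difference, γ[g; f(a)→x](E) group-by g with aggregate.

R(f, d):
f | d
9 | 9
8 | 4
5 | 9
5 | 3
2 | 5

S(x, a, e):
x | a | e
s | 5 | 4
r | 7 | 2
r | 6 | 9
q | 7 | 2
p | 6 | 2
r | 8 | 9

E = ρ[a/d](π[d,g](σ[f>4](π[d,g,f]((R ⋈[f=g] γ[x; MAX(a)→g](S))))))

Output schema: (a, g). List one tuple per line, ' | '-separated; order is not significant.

Subexpression sizes:
  R → 5
  S → 6
  γ[x; MAX(a)→g](S) → 4
  (R ⋈[f=g] γ[x; MAX(a)→g](S)) → 3
  π[d,g,f]((R ⋈[f=g] γ[x; MAX(a)→g](S))) → 3
  σ[f>4](π[d,g,f]((R ⋈[f=g] γ[x; MAX(a)→g](S)))) → 3
  π[d,g](σ[f>4](π[d,g,f]((R ⋈[f=g] γ[x; MAX(a)→g](S))))) → 3
  ρ[a/d](π[d,g](σ[f>4](π[d,g,f]((R ⋈[f=g] γ[x; MAX(a)→g](S)))))) → 3

== RESULT ==
a | g
3 | 5
4 | 8
9 | 5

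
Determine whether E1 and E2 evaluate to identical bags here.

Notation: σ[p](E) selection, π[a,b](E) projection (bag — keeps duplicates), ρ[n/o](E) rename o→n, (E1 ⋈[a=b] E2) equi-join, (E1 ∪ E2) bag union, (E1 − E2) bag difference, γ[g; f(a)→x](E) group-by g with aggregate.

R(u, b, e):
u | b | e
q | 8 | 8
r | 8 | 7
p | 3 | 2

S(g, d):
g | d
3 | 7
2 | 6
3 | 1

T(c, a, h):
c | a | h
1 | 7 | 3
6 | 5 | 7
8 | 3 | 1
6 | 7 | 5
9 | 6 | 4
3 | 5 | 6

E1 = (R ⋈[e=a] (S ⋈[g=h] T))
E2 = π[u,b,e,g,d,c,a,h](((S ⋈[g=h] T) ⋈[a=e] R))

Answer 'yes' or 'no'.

E1 row counts bottom-up:
  R → 3
  S → 3
  T → 6
  (S ⋈[g=h] T) → 2
  (R ⋈[e=a] (S ⋈[g=h] T)) → 2
E2 row counts bottom-up:
  S → 3
  T → 6
  (S ⋈[g=h] T) → 2
  R → 3
  ((S ⋈[g=h] T) ⋈[a=e] R) → 2
  π[u,b,e,g,d,c,a,h](((S ⋈[g=h] T) ⋈[a=e] R)) → 2

E1 and E2 produce the same multiset:
u | b | e | g | d | c | a | h
r | 8 | 7 | 3 | 1 | 1 | 7 | 3
r | 8 | 7 | 3 | 7 | 1 | 7 | 3

yes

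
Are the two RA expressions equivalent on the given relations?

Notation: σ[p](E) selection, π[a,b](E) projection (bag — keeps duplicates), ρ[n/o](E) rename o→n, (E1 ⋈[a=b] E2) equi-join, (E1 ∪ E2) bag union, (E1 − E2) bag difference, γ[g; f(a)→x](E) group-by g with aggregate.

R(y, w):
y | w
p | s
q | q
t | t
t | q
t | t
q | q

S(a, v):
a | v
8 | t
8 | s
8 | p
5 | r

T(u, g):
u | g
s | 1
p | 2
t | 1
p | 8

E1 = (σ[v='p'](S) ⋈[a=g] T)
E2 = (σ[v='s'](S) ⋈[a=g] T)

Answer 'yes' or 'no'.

E1 stepwise |·|:
  S → 4
  σ[v='p'](S) → 1
  T → 4
  (σ[v='p'](S) ⋈[a=g] T) → 1
E2 stepwise |·|:
  S → 4
  σ[v='s'](S) → 1
  T → 4
  (σ[v='s'](S) ⋈[a=g] T) → 1

E1 result:
a | v | u | g
8 | p | p | 8
E2 result:
a | v | u | g
8 | s | p | 8
Witness: (8, 's', 'p', 8) appears 0× in E1 but 1× in E2.

no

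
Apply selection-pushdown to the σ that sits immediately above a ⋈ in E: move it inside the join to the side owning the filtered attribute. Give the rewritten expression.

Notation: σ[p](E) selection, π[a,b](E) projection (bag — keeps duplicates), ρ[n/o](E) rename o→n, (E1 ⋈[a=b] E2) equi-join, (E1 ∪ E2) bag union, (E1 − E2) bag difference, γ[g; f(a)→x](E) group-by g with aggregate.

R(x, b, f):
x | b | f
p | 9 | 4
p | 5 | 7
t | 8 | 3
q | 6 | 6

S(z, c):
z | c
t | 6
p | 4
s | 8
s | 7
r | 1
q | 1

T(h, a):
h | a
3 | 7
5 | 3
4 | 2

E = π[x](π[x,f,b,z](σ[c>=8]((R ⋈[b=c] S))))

σ filters on c, owned by the right side.
E' = π[x](π[x,f,b,z]((R ⋈[b=c] σ[c>=8](S))))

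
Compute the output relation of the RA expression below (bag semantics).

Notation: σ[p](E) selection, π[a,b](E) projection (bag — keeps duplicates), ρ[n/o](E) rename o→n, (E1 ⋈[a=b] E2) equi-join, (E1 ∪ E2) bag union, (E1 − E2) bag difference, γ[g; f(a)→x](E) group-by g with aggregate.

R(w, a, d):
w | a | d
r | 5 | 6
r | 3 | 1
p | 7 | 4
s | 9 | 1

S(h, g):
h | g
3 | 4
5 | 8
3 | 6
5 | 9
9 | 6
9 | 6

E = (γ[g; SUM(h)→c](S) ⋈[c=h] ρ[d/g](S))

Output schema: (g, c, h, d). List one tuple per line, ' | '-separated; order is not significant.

Row counts bottom-up:
  S → 6
  γ[g; SUM(h)→c](S) → 4
  S → 6
  ρ[d/g](S) → 6
  (γ[g; SUM(h)→c](S) ⋈[c=h] ρ[d/g](S)) → 6

== RESULT ==
g | c | h | d
4 | 3 | 3 | 4
4 | 3 | 3 | 6
8 | 5 | 5 | 8
8 | 5 | 5 | 9
9 | 5 | 5 | 8
9 | 5 | 5 | 9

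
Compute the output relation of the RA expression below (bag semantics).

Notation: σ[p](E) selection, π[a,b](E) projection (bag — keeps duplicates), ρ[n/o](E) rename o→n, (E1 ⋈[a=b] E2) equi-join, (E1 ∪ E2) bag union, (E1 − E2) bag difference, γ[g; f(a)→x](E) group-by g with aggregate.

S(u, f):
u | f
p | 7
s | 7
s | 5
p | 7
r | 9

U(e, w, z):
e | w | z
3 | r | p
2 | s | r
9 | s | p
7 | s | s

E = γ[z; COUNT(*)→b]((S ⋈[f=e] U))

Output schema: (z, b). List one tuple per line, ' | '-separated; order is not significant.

Subexpression sizes:
  S → 5
  U → 4
  (S ⋈[f=e] U) → 4
  γ[z; COUNT(*)→b]((S ⋈[f=e] U)) → 2

== RESULT ==
z | b
p | 1
s | 3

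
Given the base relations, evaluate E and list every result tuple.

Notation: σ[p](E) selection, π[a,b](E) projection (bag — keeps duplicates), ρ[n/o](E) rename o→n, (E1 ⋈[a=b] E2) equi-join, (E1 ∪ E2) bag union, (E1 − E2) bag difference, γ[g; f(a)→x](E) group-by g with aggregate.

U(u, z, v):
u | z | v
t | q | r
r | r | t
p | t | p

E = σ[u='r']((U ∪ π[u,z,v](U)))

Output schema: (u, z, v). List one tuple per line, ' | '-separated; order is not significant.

Row counts bottom-up:
  U → 3
  U → 3
  π[u,z,v](U) → 3
  (U ∪ π[u,z,v](U)) → 6
  σ[u='r']((U ∪ π[u,z,v](U))) → 2

== RESULT ==
u | z | v
r | r | t
r | r | t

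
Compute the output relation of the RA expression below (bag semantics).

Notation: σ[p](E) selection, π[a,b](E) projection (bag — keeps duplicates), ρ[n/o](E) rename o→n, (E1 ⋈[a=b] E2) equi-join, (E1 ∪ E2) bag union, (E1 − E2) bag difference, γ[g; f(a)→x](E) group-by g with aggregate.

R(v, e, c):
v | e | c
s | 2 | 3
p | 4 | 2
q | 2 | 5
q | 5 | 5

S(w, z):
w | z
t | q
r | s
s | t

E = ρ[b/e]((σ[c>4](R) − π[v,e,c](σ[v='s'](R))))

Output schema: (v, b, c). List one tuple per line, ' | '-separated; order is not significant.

Per-node cardinality:
  R → 4
  σ[c>4](R) → 2
  R → 4
  σ[v='s'](R) → 1
  π[v,e,c](σ[v='s'](R)) → 1
  (σ[c>4](R) − π[v,e,c](σ[v='s'](R))) → 2
  ρ[b/e]((σ[c>4](R) − π[v,e,c](σ[v='s'](R)))) → 2

== RESULT ==
v | b | c
q | 2 | 5
q | 5 | 5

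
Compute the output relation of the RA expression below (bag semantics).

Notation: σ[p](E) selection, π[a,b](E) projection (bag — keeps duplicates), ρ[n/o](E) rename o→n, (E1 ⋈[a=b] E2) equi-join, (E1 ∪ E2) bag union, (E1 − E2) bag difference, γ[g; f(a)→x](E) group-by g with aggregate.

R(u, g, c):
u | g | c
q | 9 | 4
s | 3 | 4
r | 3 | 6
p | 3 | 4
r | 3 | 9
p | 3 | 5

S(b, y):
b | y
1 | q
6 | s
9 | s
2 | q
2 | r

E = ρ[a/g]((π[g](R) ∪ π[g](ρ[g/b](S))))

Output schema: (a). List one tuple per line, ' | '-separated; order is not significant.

Stepwise |·|:
  R → 6
  π[g](R) → 6
  S → 5
  ρ[g/b](S) → 5
  π[g](ρ[g/b](S)) → 5
  (π[g](R) ∪ π[g](ρ[g/b](S))) → 11
  ρ[a/g]((π[g](R) ∪ π[g](ρ[g/b](S)))) → 11

== RESULT ==
a
1
2
2
3
3
3
3
3
6
9
9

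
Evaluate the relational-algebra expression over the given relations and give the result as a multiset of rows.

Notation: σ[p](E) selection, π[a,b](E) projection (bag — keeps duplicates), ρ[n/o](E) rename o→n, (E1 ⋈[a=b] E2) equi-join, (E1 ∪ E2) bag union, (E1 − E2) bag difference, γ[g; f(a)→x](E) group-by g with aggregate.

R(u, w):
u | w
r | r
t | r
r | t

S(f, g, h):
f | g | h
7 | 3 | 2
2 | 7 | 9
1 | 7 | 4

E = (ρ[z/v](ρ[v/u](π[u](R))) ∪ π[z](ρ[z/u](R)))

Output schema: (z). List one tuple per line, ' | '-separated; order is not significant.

Row counts bottom-up:
  R → 3
  π[u](R) → 3
  ρ[v/u](π[u](R)) → 3
  ρ[z/v](ρ[v/u](π[u](R))) → 3
  R → 3
  ρ[z/u](R) → 3
  π[z](ρ[z/u](R)) → 3
  (ρ[z/v](ρ[v/u](π[u](R))) ∪ π[z](ρ[z/u](R))) → 6

== RESULT ==
z
r
r
r
r
t
t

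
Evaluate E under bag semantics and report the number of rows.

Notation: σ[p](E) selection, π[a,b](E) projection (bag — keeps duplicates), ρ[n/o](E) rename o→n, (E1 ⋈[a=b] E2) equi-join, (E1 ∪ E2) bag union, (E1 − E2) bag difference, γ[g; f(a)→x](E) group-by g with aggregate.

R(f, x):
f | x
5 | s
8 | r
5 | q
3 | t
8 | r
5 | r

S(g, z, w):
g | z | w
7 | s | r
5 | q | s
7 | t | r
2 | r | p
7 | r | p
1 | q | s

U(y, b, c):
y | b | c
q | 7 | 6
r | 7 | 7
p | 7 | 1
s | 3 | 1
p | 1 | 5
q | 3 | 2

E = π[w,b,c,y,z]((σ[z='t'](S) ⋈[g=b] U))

Row counts bottom-up:
  S → 6
  σ[z='t'](S) → 1
  U → 6
  (σ[z='t'](S) ⋈[g=b] U) → 3
  π[w,b,c,y,z]((σ[z='t'](S) ⋈[g=b] U)) → 3

|E| = 3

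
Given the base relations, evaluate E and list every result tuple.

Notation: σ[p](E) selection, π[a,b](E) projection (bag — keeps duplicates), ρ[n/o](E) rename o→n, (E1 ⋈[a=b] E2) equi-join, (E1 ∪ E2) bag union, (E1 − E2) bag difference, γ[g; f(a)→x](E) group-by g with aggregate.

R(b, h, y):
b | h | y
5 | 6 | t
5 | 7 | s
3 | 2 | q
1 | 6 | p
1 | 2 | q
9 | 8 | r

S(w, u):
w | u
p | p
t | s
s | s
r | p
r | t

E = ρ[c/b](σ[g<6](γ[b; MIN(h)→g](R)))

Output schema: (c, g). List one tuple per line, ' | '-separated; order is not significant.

Row counts bottom-up:
  R → 6
  γ[b; MIN(h)→g](R) → 4
  σ[g<6](γ[b; MIN(h)→g](R)) → 2
  ρ[c/b](σ[g<6](γ[b; MIN(h)→g](R))) → 2

== RESULT ==
c | g
1 | 2
3 | 2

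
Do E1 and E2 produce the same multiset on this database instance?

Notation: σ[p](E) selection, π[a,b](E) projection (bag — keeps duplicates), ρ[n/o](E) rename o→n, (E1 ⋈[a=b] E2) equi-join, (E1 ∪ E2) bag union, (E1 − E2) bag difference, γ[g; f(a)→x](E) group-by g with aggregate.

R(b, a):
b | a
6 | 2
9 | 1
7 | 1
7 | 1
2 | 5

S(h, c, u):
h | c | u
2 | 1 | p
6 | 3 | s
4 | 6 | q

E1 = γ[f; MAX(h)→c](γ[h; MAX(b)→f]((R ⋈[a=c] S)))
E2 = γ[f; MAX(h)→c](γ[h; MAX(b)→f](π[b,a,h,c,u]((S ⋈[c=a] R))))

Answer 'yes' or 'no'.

E1 row counts bottom-up:
  R → 5
  S → 3
  (R ⋈[a=c] S) → 3
  γ[h; MAX(b)→f]((R ⋈[a=c] S)) → 1
  γ[f; MAX(h)→c](γ[h; MAX(b)→f]((R ⋈[a=c] S))) → 1
E2 row counts bottom-up:
  S → 3
  R → 5
  (S ⋈[c=a] R) → 3
  π[b,a,h,c,u]((S ⋈[c=a] R)) → 3
  γ[h; MAX(b)→f](π[b,a,h,c,u]((S ⋈[c=a] R))) → 1
  γ[f; MAX(h)→c](γ[h; MAX(b)→f](π[b,a,h,c,u]((S ⋈[c=a] R)))) → 1

E1 and E2 produce the same multiset:
f | c
9 | 2

yes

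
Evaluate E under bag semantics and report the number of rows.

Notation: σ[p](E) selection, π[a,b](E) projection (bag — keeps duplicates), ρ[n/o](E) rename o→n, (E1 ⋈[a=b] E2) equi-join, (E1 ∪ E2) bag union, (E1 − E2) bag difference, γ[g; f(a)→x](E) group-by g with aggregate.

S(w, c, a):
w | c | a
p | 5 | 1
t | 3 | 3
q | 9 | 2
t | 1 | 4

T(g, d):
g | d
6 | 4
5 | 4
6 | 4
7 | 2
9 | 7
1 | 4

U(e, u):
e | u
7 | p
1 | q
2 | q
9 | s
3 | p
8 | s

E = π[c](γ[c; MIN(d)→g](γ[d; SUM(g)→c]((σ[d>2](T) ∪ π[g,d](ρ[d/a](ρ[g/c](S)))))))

Subexpression sizes:
  T → 6
  σ[d>2](T) → 5
  S → 4
  ρ[g/c](S) → 4
  ρ[d/a](ρ[g/c](S)) → 4
  π[g,d](ρ[d/a](ρ[g/c](S))) → 4
  (σ[d>2](T) ∪ π[g,d](ρ[d/a](ρ[g/c](S)))) → 9
  γ[d; SUM(g)→c]((σ[d>2](T) ∪ π[g,d](ρ[d/a](ρ[g/c](S))))) → 5
  γ[c; MIN(d)→g](γ[d; SUM(g)→c]((σ[d>2](T) ∪ π[g,d](ρ[d/a](ρ[g/c](S)))))) → 4
  π[c](γ[c; MIN(d)→g](γ[d; SUM(g)→c]((σ[d>2](T) ∪ π[g,d](ρ[d/a](ρ[g/c](S))))))) → 4

|E| = 4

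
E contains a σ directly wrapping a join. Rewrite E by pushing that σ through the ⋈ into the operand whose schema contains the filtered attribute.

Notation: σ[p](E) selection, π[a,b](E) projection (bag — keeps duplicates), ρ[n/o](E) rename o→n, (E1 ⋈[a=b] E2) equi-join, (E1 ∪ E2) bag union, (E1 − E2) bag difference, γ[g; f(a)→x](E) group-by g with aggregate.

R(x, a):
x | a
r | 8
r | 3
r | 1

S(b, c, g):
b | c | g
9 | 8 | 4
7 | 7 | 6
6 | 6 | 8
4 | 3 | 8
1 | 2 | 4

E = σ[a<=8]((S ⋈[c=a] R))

σ filters on a, owned by the right side.
E' = (S ⋈[c=a] σ[a<=8](R))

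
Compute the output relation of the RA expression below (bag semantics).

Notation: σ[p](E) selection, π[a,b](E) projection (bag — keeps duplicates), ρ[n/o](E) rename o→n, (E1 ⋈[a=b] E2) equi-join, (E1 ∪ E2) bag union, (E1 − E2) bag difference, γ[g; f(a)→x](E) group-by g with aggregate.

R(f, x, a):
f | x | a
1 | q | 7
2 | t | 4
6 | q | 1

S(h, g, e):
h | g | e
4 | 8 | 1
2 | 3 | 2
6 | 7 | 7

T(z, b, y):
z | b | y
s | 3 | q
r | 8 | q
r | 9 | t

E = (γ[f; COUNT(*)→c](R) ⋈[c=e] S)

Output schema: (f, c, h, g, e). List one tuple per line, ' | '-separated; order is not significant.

Stepwise |·|:
  R → 3
  γ[f; COUNT(*)→c](R) → 3
  S → 3
  (γ[f; COUNT(*)→c](R) ⋈[c=e] S) → 3

== RESULT ==
f | c | h | g | e
1 | 1 | 4 | 8 | 1
2 | 1 | 4 | 8 | 1
6 | 1 | 4 | 8 | 1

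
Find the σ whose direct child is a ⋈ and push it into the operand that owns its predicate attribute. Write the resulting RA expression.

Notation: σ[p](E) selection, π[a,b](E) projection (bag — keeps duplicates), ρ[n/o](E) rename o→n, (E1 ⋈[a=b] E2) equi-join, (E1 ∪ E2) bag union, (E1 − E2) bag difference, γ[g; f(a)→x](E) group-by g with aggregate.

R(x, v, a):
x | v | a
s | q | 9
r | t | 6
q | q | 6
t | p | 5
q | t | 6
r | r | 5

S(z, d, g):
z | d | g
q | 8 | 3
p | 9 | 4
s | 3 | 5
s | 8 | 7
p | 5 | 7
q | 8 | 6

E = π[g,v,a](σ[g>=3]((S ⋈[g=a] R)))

σ filters on g, owned by the left side.
E' = π[g,v,a]((σ[g>=3](S) ⋈[g=a] R))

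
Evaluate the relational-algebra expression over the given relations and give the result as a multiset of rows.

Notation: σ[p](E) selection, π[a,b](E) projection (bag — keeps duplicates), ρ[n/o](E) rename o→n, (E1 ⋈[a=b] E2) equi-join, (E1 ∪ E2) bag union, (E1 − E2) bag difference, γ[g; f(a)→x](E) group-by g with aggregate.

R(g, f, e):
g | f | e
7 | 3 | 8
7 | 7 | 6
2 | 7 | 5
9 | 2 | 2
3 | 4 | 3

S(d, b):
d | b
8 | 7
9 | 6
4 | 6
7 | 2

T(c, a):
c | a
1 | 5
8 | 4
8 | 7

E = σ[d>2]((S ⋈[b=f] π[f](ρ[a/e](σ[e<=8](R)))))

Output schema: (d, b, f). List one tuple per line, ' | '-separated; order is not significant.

Stepwise |·|:
  S → 4
  R → 5
  σ[e<=8](R) → 5
  ρ[a/e](σ[e<=8](R)) → 5
  π[f](ρ[a/e](σ[e<=8](R))) → 5
  (S ⋈[b=f] π[f](ρ[a/e](σ[e<=8](R)))) → 3
  σ[d>2]((S ⋈[b=f] π[f](ρ[a/e](σ[e<=8](R))))) → 3

== RESULT ==
d | b | f
7 | 2 | 2
8 | 7 | 7
8 | 7 | 7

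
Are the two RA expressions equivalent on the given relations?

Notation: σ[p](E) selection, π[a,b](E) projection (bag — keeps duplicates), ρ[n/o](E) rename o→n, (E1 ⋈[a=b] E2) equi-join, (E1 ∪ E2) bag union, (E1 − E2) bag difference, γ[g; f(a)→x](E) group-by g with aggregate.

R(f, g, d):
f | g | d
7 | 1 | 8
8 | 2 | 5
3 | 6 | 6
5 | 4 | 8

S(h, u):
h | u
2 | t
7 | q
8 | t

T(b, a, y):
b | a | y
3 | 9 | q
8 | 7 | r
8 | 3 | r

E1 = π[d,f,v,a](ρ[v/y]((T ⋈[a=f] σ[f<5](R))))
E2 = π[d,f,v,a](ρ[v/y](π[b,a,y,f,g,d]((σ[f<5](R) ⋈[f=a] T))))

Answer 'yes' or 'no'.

E1 per-node cardinality:
  T → 3
  R → 4
  σ[f<5](R) → 1
  (T ⋈[a=f] σ[f<5](R)) → 1
  ρ[v/y]((T ⋈[a=f] σ[f<5](R))) → 1
  π[d,f,v,a](ρ[v/y]((T ⋈[a=f] σ[f<5](R)))) → 1
E2 per-node cardinality:
  R → 4
  σ[f<5](R) → 1
  T → 3
  (σ[f<5](R) ⋈[f=a] T) → 1
  π[b,a,y,f,g,d]((σ[f<5](R) ⋈[f=a] T)) → 1
  ρ[v/y](π[b,a,y,f,g,d]((σ[f<5](R) ⋈[f=a] T))) → 1
  π[d,f,v,a](ρ[v/y](π[b,a,y,f,g,d]((σ[f<5](R) ⋈[f=a] T)))) → 1

E1 and E2 produce the same multiset:
d | f | v | a
6 | 3 | r | 3

yes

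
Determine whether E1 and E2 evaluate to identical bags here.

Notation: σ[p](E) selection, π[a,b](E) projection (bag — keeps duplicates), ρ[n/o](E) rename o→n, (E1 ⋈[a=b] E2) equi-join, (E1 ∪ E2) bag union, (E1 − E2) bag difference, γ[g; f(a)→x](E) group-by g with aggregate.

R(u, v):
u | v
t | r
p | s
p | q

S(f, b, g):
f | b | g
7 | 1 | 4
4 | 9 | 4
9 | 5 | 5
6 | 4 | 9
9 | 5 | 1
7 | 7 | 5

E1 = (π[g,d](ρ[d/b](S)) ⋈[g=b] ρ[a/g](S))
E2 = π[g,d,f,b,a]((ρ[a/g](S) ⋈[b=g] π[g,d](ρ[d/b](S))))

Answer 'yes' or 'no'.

E1 per-node cardinality:
  S → 6
  ρ[d/b](S) → 6
  π[g,d](ρ[d/b](S)) → 6
  S → 6
  ρ[a/g](S) → 6
  (π[g,d](ρ[d/b](S)) ⋈[g=b] ρ[a/g](S)) → 8
E2 per-node cardinality:
  S → 6
  ρ[a/g](S) → 6
  S → 6
  ρ[d/b](S) → 6
  π[g,d](ρ[d/b](S)) → 6
  (ρ[a/g](S) ⋈[b=g] π[g,d](ρ[d/b](S))) → 8
  π[g,d,f,b,a]((ρ[a/g](S) ⋈[b=g] π[g,d](ρ[d/b](S)))) → 8

E1 and E2 produce the same multiset:
g | d | f | b | a
1 | 5 | 7 | 1 | 4
4 | 1 | 6 | 4 | 9
4 | 9 | 6 | 4 | 9
5 | 5 | 9 | 5 | 1
5 | 5 | 9 | 5 | 5
5 | 7 | 9 | 5 | 1
5 | 7 | 9 | 5 | 5
9 | 4 | 4 | 9 | 4

yes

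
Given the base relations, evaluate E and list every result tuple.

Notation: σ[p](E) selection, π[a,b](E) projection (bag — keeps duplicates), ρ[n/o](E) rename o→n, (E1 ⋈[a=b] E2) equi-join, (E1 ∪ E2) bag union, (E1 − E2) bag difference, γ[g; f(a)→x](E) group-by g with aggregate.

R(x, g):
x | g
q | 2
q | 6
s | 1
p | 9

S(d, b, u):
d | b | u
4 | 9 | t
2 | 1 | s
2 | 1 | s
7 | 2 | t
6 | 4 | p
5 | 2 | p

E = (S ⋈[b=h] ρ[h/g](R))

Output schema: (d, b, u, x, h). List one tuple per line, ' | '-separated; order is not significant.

Per-node cardinality:
  S → 6
  R → 4
  ρ[h/g](R) → 4
  (S ⋈[b=h] ρ[h/g](R)) → 5

== RESULT ==
d | b | u | x | h
2 | 1 | s | s | 1
2 | 1 | s | s | 1
4 | 9 | t | p | 9
5 | 2 | p | q | 2
7 | 2 | t | q | 2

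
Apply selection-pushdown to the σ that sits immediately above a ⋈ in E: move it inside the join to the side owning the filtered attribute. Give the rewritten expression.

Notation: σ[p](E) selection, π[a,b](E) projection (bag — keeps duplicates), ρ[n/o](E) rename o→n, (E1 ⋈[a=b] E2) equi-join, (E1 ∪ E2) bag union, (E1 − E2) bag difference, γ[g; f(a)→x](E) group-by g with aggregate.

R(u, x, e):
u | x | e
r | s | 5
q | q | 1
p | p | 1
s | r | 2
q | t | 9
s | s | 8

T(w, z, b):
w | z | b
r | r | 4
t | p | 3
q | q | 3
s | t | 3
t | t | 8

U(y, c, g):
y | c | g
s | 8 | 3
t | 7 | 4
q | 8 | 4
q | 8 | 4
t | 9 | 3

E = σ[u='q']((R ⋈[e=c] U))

σ filters on u, owned by the left side.
E' = (σ[u='q'](R) ⋈[e=c] U)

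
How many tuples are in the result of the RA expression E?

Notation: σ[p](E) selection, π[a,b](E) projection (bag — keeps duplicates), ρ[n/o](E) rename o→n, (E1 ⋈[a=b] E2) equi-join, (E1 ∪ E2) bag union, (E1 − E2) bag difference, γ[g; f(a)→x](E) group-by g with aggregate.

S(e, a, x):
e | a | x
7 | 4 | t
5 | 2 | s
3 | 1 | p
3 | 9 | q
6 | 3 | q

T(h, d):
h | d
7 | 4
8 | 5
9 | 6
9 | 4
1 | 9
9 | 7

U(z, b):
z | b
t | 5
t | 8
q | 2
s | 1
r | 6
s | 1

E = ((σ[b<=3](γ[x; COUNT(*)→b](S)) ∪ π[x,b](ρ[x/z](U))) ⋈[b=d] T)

Stepwise |·|:
  S → 5
  γ[x; COUNT(*)→b](S) → 4
  σ[b<=3](γ[x; COUNT(*)→b](S)) → 4
  U → 6
  ρ[x/z](U) → 6
  π[x,b](ρ[x/z](U)) → 6
  (σ[b<=3](γ[x; COUNT(*)→b](S)) ∪ π[x,b](ρ[x/z](U))) → 10
  T → 6
  ((σ[b<=3](γ[x; COUNT(*)→b](S)) ∪ π[x,b](ρ[x/z](U))) ⋈[b=d] T) → 2

|E| = 2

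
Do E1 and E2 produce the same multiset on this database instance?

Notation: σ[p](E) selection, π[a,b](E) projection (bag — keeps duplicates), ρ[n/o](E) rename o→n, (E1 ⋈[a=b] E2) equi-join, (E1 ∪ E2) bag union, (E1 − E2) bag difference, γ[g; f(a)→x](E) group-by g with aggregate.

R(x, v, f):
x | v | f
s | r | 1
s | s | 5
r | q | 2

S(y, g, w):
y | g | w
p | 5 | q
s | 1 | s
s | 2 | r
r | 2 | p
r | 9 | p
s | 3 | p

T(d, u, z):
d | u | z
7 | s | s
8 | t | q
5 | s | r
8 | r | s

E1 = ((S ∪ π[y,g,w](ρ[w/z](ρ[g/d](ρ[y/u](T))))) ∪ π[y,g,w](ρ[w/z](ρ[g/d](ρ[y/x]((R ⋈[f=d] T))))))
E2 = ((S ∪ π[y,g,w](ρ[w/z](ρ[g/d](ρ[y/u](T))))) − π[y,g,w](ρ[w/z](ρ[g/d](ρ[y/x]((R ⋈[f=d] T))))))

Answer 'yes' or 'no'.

E1 row counts bottom-up:
  S → 6
  T → 4
  ρ[y/u](T) → 4
  ρ[g/d](ρ[y/u](T)) → 4
  ρ[w/z](ρ[g/d](ρ[y/u](T))) → 4
  π[y,g,w](ρ[w/z](ρ[g/d](ρ[y/u](T)))) → 4
  (S ∪ π[y,g,w](ρ[w/z](ρ[g/d](ρ[y/u](T))))) → 10
  R → 3
  T → 4
  (R ⋈[f=d] T) → 1
  ρ[y/x]((R ⋈[f=d] T)) → 1
  ρ[g/d](ρ[y/x]((R ⋈[f=d] T))) → 1
  ρ[w/z](ρ[g/d](ρ[y/x]((R ⋈[f=d] T)))) → 1
  π[y,g,w](ρ[w/z](ρ[g/d](ρ[y/x]((R ⋈[f=d] T))))) → 1
  ((S ∪ π[y,g,w](ρ[w/z](ρ[g/d](ρ[y/u](T))))) ∪ π[y,g,w](ρ[w/z](ρ[g/d](ρ[y/x]((R ⋈[f=d] T)))))) → 11
E2 row counts bottom-up:
  S → 6
  T → 4
  ρ[y/u](T) → 4
  ρ[g/d](ρ[y/u](T)) → 4
  ρ[w/z](ρ[g/d](ρ[y/u](T))) → 4
  π[y,g,w](ρ[w/z](ρ[g/d](ρ[y/u](T)))) → 4
  (S ∪ π[y,g,w](ρ[w/z](ρ[g/d](ρ[y/u](T))))) → 10
  R → 3
  T → 4
  (R ⋈[f=d] T) → 1
  ρ[y/x]((R ⋈[f=d] T)) → 1
  ρ[g/d](ρ[y/x]((R ⋈[f=d] T))) → 1
  ρ[w/z](ρ[g/d](ρ[y/x]((R ⋈[f=d] T)))) → 1
  π[y,g,w](ρ[w/z](ρ[g/d](ρ[y/x]((R ⋈[f=d] T))))) → 1
  ((S ∪ π[y,g,w](ρ[w/z](ρ[g/d](ρ[y/u](T))))) − π[y,g,w](ρ[w/z](ρ[g/d](ρ[y/x]((R ⋈[f=d] T)))))) → 9

E1 result:
y | g | w
p | 5 | q
r | 2 | p
r | 8 | s
r | 9 | p
s | 1 | s
s | 2 | r
s | 3 | p
s | 5 | r
s | 5 | r
s | 7 | s
t | 8 | q
E2 result:
y | g | w
p | 5 | q
r | 2 | p
r | 8 | s
r | 9 | p
s | 1 | s
s | 2 | r
s | 3 | p
s | 7 | s
t | 8 | q
Witness: ('s', 5, 'r') appears 2× in E1 but 0× in E2.

no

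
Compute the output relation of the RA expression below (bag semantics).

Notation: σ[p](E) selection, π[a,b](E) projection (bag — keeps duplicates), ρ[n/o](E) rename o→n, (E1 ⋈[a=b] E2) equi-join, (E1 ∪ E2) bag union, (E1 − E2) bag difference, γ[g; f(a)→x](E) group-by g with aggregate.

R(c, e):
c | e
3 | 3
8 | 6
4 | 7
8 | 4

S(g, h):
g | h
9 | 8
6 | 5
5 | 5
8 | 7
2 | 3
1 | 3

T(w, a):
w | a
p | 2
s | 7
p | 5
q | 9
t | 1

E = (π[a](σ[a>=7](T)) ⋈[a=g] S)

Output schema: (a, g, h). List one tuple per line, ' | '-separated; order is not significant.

Per-node cardinality:
  T → 5
  σ[a>=7](T) → 2
  π[a](σ[a>=7](T)) → 2
  S → 6
  (π[a](σ[a>=7](T)) ⋈[a=g] S) → 1

== RESULT ==
a | g | h
9 | 9 | 8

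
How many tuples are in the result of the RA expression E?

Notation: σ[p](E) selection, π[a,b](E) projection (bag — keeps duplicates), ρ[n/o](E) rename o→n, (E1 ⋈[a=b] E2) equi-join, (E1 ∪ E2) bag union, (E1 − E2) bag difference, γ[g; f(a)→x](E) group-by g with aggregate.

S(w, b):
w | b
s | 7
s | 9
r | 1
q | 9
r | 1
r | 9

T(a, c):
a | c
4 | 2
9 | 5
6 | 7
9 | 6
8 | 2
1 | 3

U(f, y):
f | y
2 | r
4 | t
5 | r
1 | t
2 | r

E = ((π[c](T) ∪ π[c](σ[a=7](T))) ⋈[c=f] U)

Stepwise |·|:
  T → 6
  π[c](T) → 6
  T → 6
  σ[a=7](T) → 0
  π[c](σ[a=7](T)) → 0
  (π[c](T) ∪ π[c](σ[a=7](T))) → 6
  U → 5
  ((π[c](T) ∪ π[c](σ[a=7](T))) ⋈[c=f] U) → 5

|E| = 5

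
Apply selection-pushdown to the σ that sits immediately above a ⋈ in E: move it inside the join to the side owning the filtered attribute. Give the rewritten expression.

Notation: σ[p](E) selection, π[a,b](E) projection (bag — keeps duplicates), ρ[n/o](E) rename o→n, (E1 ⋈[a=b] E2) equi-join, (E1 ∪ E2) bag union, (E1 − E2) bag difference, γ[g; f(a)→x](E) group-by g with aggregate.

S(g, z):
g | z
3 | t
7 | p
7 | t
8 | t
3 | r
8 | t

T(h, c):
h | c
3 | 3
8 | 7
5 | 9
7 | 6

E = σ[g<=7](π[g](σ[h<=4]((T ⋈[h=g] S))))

σ filters on h, owned by the left side.
E' = σ[g<=7](π[g]((σ[h<=4](T) ⋈[h=g] S)))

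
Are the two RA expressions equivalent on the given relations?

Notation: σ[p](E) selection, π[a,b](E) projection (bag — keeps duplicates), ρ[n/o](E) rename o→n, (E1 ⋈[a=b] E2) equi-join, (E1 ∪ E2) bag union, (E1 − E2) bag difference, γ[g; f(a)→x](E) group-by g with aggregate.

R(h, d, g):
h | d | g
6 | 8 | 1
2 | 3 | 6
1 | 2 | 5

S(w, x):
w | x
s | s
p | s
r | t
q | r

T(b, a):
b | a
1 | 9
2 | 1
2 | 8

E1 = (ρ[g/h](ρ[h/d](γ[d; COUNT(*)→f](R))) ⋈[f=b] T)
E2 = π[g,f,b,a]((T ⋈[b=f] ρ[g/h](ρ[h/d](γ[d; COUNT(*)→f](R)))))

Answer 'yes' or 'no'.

E1 row counts bottom-up:
  R → 3
  γ[d; COUNT(*)→f](R) → 3
  ρ[h/d](γ[d; COUNT(*)→f](R)) → 3
  ρ[g/h](ρ[h/d](γ[d; COUNT(*)→f](R))) → 3
  T → 3
  (ρ[g/h](ρ[h/d](γ[d; COUNT(*)→f](R))) ⋈[f=b] T) → 3
E2 row counts bottom-up:
  T → 3
  R → 3
  γ[d; COUNT(*)→f](R) → 3
  ρ[h/d](γ[d; COUNT(*)→f](R)) → 3
  ρ[g/h](ρ[h/d](γ[d; COUNT(*)→f](R))) → 3
  (T ⋈[b=f] ρ[g/h](ρ[h/d](γ[d; COUNT(*)→f](R)))) → 3
  π[g,f,b,a]((T ⋈[b=f] ρ[g/h](ρ[h/d](γ[d; COUNT(*)→f](R))))) → 3

E1 and E2 produce the same multiset:
g | f | b | a
2 | 1 | 1 | 9
3 | 1 | 1 | 9
8 | 1 | 1 | 9

yes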